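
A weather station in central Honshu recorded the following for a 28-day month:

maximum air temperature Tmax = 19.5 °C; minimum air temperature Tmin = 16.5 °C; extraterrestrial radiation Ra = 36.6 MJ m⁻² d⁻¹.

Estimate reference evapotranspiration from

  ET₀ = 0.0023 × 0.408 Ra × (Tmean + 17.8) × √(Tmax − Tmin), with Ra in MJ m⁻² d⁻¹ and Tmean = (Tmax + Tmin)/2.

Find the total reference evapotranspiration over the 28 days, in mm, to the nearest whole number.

Tmean = (19.5 + 16.5)/2 = 18.00 °C
0.408 Ra = 0.408 × 36.6 = 14.9328 mm/d equivalent
ET₀ = 0.0023 × 14.9328 × (18.00 + 17.8) × √3.0 = 0.0023 × 14.9328 × 35.80 × 1.7321 = 2.1297 mm/d
Over 28 days: 2.1297 × 28 = 59.632 mm

60 mm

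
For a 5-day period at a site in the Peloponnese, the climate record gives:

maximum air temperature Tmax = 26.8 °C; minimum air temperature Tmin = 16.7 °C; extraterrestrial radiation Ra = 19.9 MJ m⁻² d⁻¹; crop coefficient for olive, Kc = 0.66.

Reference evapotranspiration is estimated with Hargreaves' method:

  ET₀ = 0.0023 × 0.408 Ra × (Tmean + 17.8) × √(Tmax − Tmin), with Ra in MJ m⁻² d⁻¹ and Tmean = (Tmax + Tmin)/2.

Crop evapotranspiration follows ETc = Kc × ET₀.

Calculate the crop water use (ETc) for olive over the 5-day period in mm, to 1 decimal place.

Tmean = (26.8 + 16.7)/2 = 21.75 °C
0.408 Ra = 0.408 × 19.9 = 8.1192 mm/d equivalent
ET₀ = 0.0023 × 8.1192 × (21.75 + 17.8) × √10.1 = 0.0023 × 8.1192 × 39.55 × 3.1780 = 2.3472 mm/d
ETc = Kc × ET₀ = 0.66 × 2.3472 = 1.5492 mm/d
Over 5 days: 1.5492 × 5 = 7.746 mm

7.7 mm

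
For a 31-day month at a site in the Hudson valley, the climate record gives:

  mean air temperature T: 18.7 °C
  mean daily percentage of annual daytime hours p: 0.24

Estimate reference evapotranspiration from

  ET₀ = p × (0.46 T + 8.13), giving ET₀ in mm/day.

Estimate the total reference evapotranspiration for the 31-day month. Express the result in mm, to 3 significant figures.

124 mm

ET₀ = 0.24 × (0.46 × 18.7 + 8.13) = 0.24 × 16.732 = 4.0157 mm/d
Monthly total = 4.0157 × 31 = 124.487 mm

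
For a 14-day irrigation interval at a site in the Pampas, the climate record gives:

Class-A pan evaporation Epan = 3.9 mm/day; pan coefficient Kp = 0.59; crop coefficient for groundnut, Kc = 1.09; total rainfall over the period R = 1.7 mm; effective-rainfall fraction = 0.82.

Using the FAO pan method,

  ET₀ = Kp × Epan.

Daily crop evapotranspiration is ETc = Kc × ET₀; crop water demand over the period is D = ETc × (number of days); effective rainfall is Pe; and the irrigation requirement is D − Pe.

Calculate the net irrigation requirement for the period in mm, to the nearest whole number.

34 mm

ET₀ = 0.59 × 3.9 = 2.3010 mm/d
ETc = Kc × ET₀ = 1.09 × 2.3010 = 2.5081 mm/d
Crop demand D = ETc × 14 d = 2.5081 × 14 = 35.113 mm
Pe = 0.82 × 1.7 = 1.394 mm
D − Pe = 35.113 − 1.394 = 33.719 mm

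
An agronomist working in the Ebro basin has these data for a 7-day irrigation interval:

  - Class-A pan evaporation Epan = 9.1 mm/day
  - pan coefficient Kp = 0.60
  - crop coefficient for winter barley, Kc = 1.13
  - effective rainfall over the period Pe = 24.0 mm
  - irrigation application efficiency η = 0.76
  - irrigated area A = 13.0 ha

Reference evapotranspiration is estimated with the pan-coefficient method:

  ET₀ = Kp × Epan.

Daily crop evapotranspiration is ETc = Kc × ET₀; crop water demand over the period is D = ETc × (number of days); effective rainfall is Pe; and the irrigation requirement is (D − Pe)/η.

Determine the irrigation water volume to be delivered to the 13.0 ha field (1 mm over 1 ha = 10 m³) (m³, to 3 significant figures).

3280 m³

ET₀ = 0.60 × 9.1 = 5.4600 mm/d
ETc = Kc × ET₀ = 1.13 × 5.4600 = 6.1698 mm/d
Crop demand D = ETc × 7 d = 6.1698 × 7 = 43.189 mm
D − Pe = 43.189 − 24.0 = 19.189 mm
Gross irrigation = 19.189 / 0.76 = 25.249 mm
Volume = 25.249 mm × 13.0 ha × 10 = 3282.4 m³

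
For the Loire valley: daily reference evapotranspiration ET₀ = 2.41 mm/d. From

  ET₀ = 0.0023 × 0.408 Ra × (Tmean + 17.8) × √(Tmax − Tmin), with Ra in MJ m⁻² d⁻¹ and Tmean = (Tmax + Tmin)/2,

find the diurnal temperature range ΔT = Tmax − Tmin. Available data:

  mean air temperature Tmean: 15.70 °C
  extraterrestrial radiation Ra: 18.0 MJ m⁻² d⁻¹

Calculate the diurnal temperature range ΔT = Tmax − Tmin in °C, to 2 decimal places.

√ΔT = ET₀ / [0.0023 × 0.408 × Ra × (Tmean+17.8)] = 2.41 / (0.0023 × 7.3440 × 33.50) = 4.2590
ΔT = 4.2590² = 18.139 °C

18.14 °C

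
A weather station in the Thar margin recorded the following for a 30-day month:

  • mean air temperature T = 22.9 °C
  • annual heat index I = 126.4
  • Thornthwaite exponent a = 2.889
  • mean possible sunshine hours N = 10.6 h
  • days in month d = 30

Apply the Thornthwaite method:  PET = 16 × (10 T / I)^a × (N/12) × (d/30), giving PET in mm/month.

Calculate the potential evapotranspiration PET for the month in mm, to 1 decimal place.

10T/I = 10 × 22.9 / 126.4 = 1.8117
(10T/I)^a = 1.8117^2.889 = 5.5669
Uncorrected PET = 16 × 5.5669 = 89.070 mm
Correction = (N/12)(d/30) = (10.6/12)(30/30) = 0.8833
PET = 89.070 × 0.8833 = 78.676 mm/month

78.7 mm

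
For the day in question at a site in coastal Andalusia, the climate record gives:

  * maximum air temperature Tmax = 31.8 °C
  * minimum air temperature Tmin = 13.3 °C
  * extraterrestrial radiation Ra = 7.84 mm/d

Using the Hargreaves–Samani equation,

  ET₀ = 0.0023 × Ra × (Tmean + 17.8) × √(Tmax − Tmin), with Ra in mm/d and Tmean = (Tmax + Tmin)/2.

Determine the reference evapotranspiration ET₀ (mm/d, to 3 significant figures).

Tmean = (31.8 + 13.3)/2 = 22.55 °C
ET₀ = 0.0023 × 7.84 × (22.55 + 17.8) × √18.5 = 0.0023 × 7.84 × 40.35 × 4.3012 = 3.1295 mm/d

3.13 mm/d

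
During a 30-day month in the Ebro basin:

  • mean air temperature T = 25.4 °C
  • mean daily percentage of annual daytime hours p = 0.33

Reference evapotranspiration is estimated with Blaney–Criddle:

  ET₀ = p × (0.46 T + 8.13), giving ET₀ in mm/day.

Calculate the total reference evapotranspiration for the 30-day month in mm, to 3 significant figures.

ET₀ = 0.33 × (0.46 × 25.4 + 8.13) = 0.33 × 19.814 = 6.5386 mm/d
Monthly total = 6.5386 × 30 = 196.158 mm

196 mm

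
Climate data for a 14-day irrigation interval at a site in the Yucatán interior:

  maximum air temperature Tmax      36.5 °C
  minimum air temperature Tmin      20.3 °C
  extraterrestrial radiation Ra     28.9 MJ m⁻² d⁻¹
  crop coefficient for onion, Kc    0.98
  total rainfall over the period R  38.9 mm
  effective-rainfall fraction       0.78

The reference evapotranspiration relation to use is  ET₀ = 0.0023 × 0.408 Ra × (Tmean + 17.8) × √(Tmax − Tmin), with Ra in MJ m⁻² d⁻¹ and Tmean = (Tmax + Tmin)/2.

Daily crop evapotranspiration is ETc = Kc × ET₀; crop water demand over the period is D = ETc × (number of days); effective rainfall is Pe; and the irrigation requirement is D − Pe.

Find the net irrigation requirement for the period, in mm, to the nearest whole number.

39 mm

Tmean = (36.5 + 20.3)/2 = 28.40 °C
0.408 Ra = 0.408 × 28.9 = 11.7912 mm/d equivalent
ET₀ = 0.0023 × 11.7912 × (28.40 + 17.8) × √16.2 = 0.0023 × 11.7912 × 46.20 × 4.0249 = 5.0429 mm/d
ETc = Kc × ET₀ = 0.98 × 5.0429 = 4.9420 mm/d
Crop demand D = ETc × 14 d = 4.9420 × 14 = 69.188 mm
Pe = 0.78 × 38.9 = 30.342 mm
D − Pe = 69.188 − 30.342 = 38.846 mm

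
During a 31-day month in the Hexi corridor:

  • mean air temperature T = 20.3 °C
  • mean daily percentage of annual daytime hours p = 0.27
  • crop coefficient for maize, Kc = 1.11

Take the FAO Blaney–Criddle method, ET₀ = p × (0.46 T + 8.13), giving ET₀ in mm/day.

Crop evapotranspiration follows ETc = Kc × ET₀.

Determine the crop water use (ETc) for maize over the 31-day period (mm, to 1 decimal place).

162.3 mm

ET₀ = 0.27 × (0.46 × 20.3 + 8.13) = 0.27 × 17.468 = 4.7164 mm/d
ETc = Kc × ET₀ = 1.11 × 4.7164 = 5.2352 mm/d
Over 31 days: 5.2352 × 31 = 162.291 mm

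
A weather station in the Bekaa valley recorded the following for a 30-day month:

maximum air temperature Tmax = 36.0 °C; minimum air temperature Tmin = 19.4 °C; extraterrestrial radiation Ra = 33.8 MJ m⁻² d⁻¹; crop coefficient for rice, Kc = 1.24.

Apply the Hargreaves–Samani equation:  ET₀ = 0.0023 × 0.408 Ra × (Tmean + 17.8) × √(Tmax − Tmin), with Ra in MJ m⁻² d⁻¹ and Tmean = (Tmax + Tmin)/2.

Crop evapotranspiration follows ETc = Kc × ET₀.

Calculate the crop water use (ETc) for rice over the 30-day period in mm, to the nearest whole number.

219 mm

Tmean = (36.0 + 19.4)/2 = 27.70 °C
0.408 Ra = 0.408 × 33.8 = 13.7904 mm/d equivalent
ET₀ = 0.0023 × 13.7904 × (27.70 + 17.8) × √16.6 = 0.0023 × 13.7904 × 45.50 × 4.0743 = 5.8799 mm/d
ETc = Kc × ET₀ = 1.24 × 5.8799 = 7.2911 mm/d
Over 30 days: 7.2911 × 30 = 218.733 mm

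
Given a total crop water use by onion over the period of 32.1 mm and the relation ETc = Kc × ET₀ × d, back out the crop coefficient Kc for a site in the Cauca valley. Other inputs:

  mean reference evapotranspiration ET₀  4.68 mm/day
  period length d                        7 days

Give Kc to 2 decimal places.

ETc = Kc × ET₀ × d  ⇒  Kc = ETc / (ET₀ × d)
Kc = 32.1 / (4.68 × 7) = 32.1 / 32.76 = 0.9799

0.98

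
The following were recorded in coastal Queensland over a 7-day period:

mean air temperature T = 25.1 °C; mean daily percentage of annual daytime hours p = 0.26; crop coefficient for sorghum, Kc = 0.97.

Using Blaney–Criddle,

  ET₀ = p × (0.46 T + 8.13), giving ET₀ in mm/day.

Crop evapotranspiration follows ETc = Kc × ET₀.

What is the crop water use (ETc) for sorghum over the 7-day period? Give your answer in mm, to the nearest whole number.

35 mm

ET₀ = 0.26 × (0.46 × 25.1 + 8.13) = 0.26 × 19.676 = 5.1158 mm/d
ETc = Kc × ET₀ = 0.97 × 5.1158 = 4.9623 mm/d
Over 7 days: 4.9623 × 7 = 34.736 mm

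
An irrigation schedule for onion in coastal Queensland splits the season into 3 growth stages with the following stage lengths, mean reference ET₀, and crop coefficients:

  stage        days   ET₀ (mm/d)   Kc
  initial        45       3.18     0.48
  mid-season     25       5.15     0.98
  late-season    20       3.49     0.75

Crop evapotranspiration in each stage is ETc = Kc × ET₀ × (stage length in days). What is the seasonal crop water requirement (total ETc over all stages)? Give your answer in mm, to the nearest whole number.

247 mm

initial: 0.48 × 3.18 × 45 = 68.69 mm
mid-season: 0.98 × 5.15 × 25 = 126.18 mm
late-season: 0.75 × 3.49 × 20 = 52.35 mm
Seasonal total = 247.22 mm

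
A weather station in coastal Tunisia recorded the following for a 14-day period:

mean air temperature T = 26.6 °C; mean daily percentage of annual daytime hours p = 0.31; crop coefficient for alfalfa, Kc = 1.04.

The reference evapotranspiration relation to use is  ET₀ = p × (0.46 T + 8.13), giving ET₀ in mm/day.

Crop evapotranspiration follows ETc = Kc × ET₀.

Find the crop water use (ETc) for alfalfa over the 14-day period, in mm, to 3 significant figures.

ET₀ = 0.31 × (0.46 × 26.6 + 8.13) = 0.31 × 20.366 = 6.3135 mm/d
ETc = Kc × ET₀ = 1.04 × 6.3135 = 6.5660 mm/d
Over 14 days: 6.5660 × 14 = 91.924 mm

91.9 mm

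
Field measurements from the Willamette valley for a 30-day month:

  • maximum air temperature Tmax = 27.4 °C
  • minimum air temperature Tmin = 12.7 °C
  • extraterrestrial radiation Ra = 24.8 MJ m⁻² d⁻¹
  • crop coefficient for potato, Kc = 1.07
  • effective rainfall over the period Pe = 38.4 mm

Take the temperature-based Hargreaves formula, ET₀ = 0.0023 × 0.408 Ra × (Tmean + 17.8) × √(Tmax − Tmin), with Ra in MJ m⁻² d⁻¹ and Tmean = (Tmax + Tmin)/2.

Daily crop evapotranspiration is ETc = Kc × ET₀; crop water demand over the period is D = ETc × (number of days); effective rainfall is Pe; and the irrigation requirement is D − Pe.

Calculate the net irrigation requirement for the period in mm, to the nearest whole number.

Tmean = (27.4 + 12.7)/2 = 20.05 °C
0.408 Ra = 0.408 × 24.8 = 10.1184 mm/d equivalent
ET₀ = 0.0023 × 10.1184 × (20.05 + 17.8) × √14.7 = 0.0023 × 10.1184 × 37.85 × 3.8341 = 3.3773 mm/d
ETc = Kc × ET₀ = 1.07 × 3.3773 = 3.6137 mm/d
Crop demand D = ETc × 30 d = 3.6137 × 30 = 108.411 mm
D − Pe = 108.411 − 38.4 = 70.011 mm

70 mm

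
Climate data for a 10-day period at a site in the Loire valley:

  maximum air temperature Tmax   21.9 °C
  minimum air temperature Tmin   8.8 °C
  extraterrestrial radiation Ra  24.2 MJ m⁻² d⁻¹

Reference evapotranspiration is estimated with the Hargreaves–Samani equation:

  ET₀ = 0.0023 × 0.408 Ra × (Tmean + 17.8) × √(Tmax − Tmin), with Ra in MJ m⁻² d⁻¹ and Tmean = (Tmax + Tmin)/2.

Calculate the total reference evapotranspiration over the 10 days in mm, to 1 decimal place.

Tmean = (21.9 + 8.8)/2 = 15.35 °C
0.408 Ra = 0.408 × 24.2 = 9.8736 mm/d equivalent
ET₀ = 0.0023 × 9.8736 × (15.35 + 17.8) × √13.1 = 0.0023 × 9.8736 × 33.15 × 3.6194 = 2.7247 mm/d
Over 10 days: 2.7247 × 10 = 27.247 mm

27.2 mm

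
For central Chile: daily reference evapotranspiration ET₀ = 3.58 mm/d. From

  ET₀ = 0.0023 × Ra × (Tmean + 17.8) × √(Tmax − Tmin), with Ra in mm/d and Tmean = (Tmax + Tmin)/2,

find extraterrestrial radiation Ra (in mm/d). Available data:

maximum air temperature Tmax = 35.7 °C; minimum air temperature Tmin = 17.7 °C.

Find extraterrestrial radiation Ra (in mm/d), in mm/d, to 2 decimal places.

8.24 mm/d

Tmean = 26.70 °C; √ΔT = 4.2426
Ra = ET₀ / [0.0023 × (Tmean+17.8) × √ΔT] = 3.58 / (0.0023 × 44.50 × 4.2426) = 8.244 mm/d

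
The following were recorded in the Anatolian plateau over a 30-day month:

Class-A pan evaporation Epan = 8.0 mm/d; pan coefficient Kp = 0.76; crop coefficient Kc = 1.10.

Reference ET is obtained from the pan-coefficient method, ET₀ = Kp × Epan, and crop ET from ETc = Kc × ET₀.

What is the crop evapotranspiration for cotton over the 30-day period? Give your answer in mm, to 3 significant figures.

201 mm

ET₀ = 0.76 × 8.0 = 6.0800 mm/d
ETc = Kc × ET₀ = 1.10 × 6.0800 = 6.6880 mm/d
Over 30 days: 6.6880 × 30 = 200.640 mm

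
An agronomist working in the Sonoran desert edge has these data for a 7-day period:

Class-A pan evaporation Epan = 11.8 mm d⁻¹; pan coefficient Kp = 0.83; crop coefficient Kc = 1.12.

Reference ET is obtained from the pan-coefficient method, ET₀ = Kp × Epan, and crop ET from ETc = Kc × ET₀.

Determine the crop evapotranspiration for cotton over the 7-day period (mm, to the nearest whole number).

77 mm

ET₀ = 0.83 × 11.8 = 9.7940 mm/d
ETc = Kc × ET₀ = 1.12 × 9.7940 = 10.9693 mm/d
Over 7 days: 10.9693 × 7 = 76.785 mm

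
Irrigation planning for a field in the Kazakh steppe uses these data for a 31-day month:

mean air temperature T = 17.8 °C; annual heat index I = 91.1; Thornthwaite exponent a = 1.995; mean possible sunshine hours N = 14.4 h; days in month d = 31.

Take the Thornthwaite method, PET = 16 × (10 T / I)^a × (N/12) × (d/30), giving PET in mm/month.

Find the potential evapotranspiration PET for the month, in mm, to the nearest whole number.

10T/I = 10 × 17.8 / 91.1 = 1.9539
(10T/I)^a = 1.9539^1.995 = 3.8050
Uncorrected PET = 16 × 3.8050 = 60.880 mm
Correction = (N/12)(d/30) = (14.4/12)(31/30) = 1.2400
PET = 60.880 × 1.2400 = 75.491 mm/month

75 mm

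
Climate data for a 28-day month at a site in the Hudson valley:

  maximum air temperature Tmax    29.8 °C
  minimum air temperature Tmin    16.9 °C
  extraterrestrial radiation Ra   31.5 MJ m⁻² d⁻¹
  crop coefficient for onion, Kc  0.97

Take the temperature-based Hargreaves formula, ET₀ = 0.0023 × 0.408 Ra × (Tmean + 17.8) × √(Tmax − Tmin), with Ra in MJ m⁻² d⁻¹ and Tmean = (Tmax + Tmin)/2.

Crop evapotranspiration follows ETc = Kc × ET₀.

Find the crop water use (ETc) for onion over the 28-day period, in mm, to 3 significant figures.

119 mm

Tmean = (29.8 + 16.9)/2 = 23.35 °C
0.408 Ra = 0.408 × 31.5 = 12.8520 mm/d equivalent
ET₀ = 0.0023 × 12.8520 × (23.35 + 17.8) × √12.9 = 0.0023 × 12.8520 × 41.15 × 3.5917 = 4.3689 mm/d
ETc = Kc × ET₀ = 0.97 × 4.3689 = 4.2378 mm/d
Over 28 days: 4.2378 × 28 = 118.658 mm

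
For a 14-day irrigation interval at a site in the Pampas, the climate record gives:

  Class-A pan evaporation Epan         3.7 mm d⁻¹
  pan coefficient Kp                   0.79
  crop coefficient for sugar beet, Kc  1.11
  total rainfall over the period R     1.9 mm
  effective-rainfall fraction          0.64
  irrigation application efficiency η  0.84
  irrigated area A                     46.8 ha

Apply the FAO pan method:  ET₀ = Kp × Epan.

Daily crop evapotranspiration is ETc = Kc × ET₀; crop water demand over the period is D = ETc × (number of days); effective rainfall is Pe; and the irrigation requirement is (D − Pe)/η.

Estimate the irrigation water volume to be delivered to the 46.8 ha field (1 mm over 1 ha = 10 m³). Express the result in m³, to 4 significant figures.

24630 m³

ET₀ = 0.79 × 3.7 = 2.9230 mm/d
ETc = Kc × ET₀ = 1.11 × 2.9230 = 3.2445 mm/d
Crop demand D = ETc × 14 d = 3.2445 × 14 = 45.423 mm
Pe = 0.64 × 1.9 = 1.216 mm
D − Pe = 45.423 − 1.216 = 44.207 mm
Gross irrigation = 44.207 / 0.84 = 52.627 mm
Volume = 52.627 mm × 46.8 ha × 10 = 24629.4 m³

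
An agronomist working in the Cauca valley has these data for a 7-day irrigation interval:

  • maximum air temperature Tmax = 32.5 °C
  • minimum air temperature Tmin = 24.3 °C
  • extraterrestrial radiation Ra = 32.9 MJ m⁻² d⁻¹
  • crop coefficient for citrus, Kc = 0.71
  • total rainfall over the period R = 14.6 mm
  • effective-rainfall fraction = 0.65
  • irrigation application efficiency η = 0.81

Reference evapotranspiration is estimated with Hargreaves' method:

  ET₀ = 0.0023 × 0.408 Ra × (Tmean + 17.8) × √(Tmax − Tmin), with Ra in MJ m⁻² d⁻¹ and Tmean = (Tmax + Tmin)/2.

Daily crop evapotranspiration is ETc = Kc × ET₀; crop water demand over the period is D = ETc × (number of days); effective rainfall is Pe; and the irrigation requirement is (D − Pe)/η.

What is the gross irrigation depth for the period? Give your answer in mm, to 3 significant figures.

13.3 mm

Tmean = (32.5 + 24.3)/2 = 28.40 °C
0.408 Ra = 0.408 × 32.9 = 13.4232 mm/d equivalent
ET₀ = 0.0023 × 13.4232 × (28.40 + 17.8) × √8.2 = 0.0023 × 13.4232 × 46.20 × 2.8636 = 4.0845 mm/d
ETc = Kc × ET₀ = 0.71 × 4.0845 = 2.9000 mm/d
Crop demand D = ETc × 7 d = 2.9000 × 7 = 20.300 mm
Pe = 0.65 × 14.6 = 9.490 mm
D − Pe = 20.300 − 9.490 = 10.810 mm
Gross irrigation = 10.810 / 0.81 = 13.346 mm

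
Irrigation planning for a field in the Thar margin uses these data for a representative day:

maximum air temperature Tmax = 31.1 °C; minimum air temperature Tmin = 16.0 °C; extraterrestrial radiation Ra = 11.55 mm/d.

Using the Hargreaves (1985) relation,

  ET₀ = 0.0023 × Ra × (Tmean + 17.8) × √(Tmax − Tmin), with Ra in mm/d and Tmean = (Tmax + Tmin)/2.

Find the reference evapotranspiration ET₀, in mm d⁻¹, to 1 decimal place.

4.3 mm d⁻¹

Tmean = (31.1 + 16.0)/2 = 23.55 °C
ET₀ = 0.0023 × 11.55 × (23.55 + 17.8) × √15.1 = 0.0023 × 11.55 × 41.35 × 3.8859 = 4.2685 mm/d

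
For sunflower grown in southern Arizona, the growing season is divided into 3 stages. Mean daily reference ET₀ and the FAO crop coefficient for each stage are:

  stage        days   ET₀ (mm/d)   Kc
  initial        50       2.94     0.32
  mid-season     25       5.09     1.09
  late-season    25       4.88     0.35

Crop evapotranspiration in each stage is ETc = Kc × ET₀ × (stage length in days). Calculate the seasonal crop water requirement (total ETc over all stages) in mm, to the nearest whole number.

initial: 0.32 × 2.94 × 50 = 47.04 mm
mid-season: 1.09 × 5.09 × 25 = 138.70 mm
late-season: 0.35 × 4.88 × 25 = 42.70 mm
Seasonal total = 228.44 mm

228 mm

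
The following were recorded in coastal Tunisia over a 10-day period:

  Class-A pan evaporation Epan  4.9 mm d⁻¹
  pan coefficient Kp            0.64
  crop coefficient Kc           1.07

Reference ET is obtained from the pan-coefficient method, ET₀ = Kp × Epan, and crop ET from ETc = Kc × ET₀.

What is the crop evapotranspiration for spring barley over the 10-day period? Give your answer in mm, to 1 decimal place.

33.6 mm

ET₀ = 0.64 × 4.9 = 3.1360 mm/d
ETc = Kc × ET₀ = 1.07 × 3.1360 = 3.3555 mm/d
Over 10 days: 3.3555 × 10 = 33.555 mm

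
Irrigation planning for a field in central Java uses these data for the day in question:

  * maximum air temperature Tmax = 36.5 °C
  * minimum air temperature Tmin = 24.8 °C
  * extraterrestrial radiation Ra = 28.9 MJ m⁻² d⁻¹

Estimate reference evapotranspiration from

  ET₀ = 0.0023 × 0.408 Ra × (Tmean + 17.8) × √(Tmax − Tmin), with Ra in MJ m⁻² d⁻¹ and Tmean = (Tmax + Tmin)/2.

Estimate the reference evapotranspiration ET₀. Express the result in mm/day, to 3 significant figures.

Tmean = (36.5 + 24.8)/2 = 30.65 °C
0.408 Ra = 0.408 × 28.9 = 11.7912 mm/d equivalent
ET₀ = 0.0023 × 11.7912 × (30.65 + 17.8) × √11.7 = 0.0023 × 11.7912 × 48.45 × 3.4205 = 4.4944 mm/d

4.49 mm/day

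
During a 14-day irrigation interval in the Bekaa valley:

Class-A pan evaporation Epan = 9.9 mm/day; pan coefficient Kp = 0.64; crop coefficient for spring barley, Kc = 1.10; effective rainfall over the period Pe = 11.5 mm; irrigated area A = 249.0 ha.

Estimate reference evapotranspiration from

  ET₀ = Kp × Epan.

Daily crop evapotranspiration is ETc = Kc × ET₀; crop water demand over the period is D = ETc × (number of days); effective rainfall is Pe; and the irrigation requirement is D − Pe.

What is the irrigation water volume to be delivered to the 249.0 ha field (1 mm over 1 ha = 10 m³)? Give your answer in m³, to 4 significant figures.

214300 m³

ET₀ = 0.64 × 9.9 = 6.3360 mm/d
ETc = Kc × ET₀ = 1.10 × 6.3360 = 6.9696 mm/d
Crop demand D = ETc × 14 d = 6.9696 × 14 = 97.574 mm
D − Pe = 97.574 − 11.5 = 86.074 mm
Volume = 86.074 mm × 249.0 ha × 10 = 214324.3 m³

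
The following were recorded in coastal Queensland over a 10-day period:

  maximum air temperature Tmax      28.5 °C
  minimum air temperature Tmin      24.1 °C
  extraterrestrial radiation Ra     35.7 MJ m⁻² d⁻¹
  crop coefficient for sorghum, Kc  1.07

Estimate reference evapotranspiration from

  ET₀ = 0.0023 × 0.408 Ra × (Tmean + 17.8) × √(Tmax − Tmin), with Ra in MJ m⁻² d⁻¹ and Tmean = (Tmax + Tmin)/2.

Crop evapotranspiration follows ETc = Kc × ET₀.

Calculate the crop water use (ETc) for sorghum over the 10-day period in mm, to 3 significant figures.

Tmean = (28.5 + 24.1)/2 = 26.30 °C
0.408 Ra = 0.408 × 35.7 = 14.5656 mm/d equivalent
ET₀ = 0.0023 × 14.5656 × (26.30 + 17.8) × √4.4 = 0.0023 × 14.5656 × 44.10 × 2.0976 = 3.0990 mm/d
ETc = Kc × ET₀ = 1.07 × 3.0990 = 3.3159 mm/d
Over 10 days: 3.3159 × 10 = 33.159 mm

33.2 mm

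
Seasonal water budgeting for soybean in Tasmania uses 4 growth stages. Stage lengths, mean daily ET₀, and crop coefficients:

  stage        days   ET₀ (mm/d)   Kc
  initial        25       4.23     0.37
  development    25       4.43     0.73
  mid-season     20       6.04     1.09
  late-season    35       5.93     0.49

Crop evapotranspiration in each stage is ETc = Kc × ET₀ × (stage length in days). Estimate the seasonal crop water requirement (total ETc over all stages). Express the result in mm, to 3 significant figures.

initial: 0.37 × 4.23 × 25 = 39.13 mm
development: 0.73 × 4.43 × 25 = 80.85 mm
mid-season: 1.09 × 6.04 × 20 = 131.67 mm
late-season: 0.49 × 5.93 × 35 = 101.70 mm
Seasonal total = 353.35 mm

353 mm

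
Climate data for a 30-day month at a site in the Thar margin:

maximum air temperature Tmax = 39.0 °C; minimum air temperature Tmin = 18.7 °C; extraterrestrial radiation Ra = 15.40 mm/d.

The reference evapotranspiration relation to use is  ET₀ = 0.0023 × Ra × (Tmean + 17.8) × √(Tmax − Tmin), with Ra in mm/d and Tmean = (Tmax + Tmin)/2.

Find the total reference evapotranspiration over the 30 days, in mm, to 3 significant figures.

223 mm

Tmean = (39.0 + 18.7)/2 = 28.85 °C
ET₀ = 0.0023 × 15.40 × (28.85 + 17.8) × √20.3 = 0.0023 × 15.40 × 46.65 × 4.5056 = 7.4448 mm/d
Over 30 days: 7.4448 × 30 = 223.344 mm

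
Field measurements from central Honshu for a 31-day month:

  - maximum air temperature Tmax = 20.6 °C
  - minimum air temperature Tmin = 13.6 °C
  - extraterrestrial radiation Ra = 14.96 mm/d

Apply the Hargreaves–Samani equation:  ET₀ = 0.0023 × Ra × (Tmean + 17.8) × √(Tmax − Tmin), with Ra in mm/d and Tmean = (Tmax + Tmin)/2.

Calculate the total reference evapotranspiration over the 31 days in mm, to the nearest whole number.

98 mm

Tmean = (20.6 + 13.6)/2 = 17.10 °C
ET₀ = 0.0023 × 14.96 × (17.10 + 17.8) × √7.0 = 0.0023 × 14.96 × 34.90 × 2.6458 = 3.1772 mm/d
Over 31 days: 3.1772 × 31 = 98.493 mm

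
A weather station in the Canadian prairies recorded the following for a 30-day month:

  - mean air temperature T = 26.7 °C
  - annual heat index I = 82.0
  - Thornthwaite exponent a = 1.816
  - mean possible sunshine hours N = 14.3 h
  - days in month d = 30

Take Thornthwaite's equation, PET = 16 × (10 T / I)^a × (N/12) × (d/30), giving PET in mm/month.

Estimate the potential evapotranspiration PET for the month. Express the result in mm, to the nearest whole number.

163 mm

10T/I = 10 × 26.7 / 82.0 = 3.2561
(10T/I)^a = 3.2561^1.816 = 8.5322
Uncorrected PET = 16 × 8.5322 = 136.515 mm
Correction = (N/12)(d/30) = (14.3/12)(30/30) = 1.1917
PET = 136.515 × 1.1917 = 162.685 mm/month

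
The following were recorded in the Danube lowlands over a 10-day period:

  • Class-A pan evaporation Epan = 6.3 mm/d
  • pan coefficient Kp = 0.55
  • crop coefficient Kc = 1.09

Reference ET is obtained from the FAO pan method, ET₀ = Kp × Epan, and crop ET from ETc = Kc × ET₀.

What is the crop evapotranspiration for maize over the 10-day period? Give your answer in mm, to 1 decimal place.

37.8 mm

ET₀ = 0.55 × 6.3 = 3.4650 mm/d
ETc = Kc × ET₀ = 1.09 × 3.4650 = 3.7769 mm/d
Over 10 days: 3.7769 × 10 = 37.769 mm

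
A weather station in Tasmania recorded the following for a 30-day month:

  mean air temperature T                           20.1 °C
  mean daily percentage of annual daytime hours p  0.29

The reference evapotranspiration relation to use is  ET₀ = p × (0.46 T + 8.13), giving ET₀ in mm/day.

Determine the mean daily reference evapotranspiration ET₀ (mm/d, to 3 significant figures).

5.04 mm/d

ET₀ = 0.29 × (0.46 × 20.1 + 8.13) = 0.29 × 17.376 = 5.0390 mm/d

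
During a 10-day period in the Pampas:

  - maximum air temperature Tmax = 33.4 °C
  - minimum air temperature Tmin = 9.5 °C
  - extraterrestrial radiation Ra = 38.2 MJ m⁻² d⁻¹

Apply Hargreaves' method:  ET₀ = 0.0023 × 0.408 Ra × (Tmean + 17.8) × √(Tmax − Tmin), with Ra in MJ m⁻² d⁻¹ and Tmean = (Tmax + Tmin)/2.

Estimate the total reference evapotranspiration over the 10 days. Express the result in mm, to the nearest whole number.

Tmean = (33.4 + 9.5)/2 = 21.45 °C
0.408 Ra = 0.408 × 38.2 = 15.5856 mm/d equivalent
ET₀ = 0.0023 × 15.5856 × (21.45 + 17.8) × √23.9 = 0.0023 × 15.5856 × 39.25 × 4.8888 = 6.8785 mm/d
Over 10 days: 6.8785 × 10 = 68.785 mm

69 mm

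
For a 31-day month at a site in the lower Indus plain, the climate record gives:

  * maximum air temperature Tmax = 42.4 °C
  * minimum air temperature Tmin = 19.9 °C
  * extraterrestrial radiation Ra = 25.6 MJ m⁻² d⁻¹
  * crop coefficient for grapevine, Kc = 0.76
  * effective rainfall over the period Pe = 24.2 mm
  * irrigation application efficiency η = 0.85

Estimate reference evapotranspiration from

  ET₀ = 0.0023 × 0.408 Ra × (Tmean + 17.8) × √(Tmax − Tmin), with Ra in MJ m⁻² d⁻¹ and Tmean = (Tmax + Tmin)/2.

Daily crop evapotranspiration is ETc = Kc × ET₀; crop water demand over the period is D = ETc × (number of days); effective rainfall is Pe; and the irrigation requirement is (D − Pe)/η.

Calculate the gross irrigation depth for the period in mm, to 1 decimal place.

126.1 mm

Tmean = (42.4 + 19.9)/2 = 31.15 °C
0.408 Ra = 0.408 × 25.6 = 10.4448 mm/d equivalent
ET₀ = 0.0023 × 10.4448 × (31.15 + 17.8) × √22.5 = 0.0023 × 10.4448 × 48.95 × 4.7434 = 5.5779 mm/d
ETc = Kc × ET₀ = 0.76 × 5.5779 = 4.2392 mm/d
Crop demand D = ETc × 31 d = 4.2392 × 31 = 131.415 mm
D − Pe = 131.415 − 24.2 = 107.215 mm
Gross irrigation = 107.215 / 0.85 = 126.135 mm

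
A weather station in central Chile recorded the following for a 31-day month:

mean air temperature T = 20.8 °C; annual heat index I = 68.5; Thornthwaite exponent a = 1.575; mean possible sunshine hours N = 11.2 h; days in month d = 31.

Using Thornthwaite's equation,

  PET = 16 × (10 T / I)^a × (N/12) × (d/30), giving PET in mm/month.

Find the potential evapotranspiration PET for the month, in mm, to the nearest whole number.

10T/I = 10 × 20.8 / 68.5 = 3.0365
(10T/I)^a = 3.0365^1.575 = 5.7509
Uncorrected PET = 16 × 5.7509 = 92.014 mm
Correction = (N/12)(d/30) = (11.2/12)(31/30) = 0.9644
PET = 92.014 × 0.9644 = 88.738 mm/month

89 mm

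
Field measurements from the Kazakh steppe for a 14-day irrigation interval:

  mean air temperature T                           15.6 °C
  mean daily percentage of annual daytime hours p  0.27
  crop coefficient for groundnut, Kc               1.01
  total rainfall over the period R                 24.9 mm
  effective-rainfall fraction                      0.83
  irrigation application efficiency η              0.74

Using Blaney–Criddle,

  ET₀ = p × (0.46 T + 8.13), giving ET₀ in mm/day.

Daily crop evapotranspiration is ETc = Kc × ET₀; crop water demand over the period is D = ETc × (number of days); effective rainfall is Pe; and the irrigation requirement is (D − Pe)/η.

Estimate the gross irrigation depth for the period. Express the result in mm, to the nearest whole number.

51 mm

ET₀ = 0.27 × (0.46 × 15.6 + 8.13) = 0.27 × 15.306 = 4.1326 mm/d
ETc = Kc × ET₀ = 1.01 × 4.1326 = 4.1739 mm/d
Crop demand D = ETc × 14 d = 4.1739 × 14 = 58.435 mm
Pe = 0.83 × 24.9 = 20.667 mm
D − Pe = 58.435 − 20.667 = 37.768 mm
Gross irrigation = 37.768 / 0.74 = 51.038 mm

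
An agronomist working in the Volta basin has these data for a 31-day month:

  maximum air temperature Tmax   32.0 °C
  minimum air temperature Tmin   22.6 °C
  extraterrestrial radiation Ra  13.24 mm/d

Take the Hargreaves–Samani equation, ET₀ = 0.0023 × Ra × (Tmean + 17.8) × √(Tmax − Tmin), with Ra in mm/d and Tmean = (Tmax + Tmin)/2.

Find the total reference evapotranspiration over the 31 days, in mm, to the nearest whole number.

131 mm

Tmean = (32.0 + 22.6)/2 = 27.30 °C
ET₀ = 0.0023 × 13.24 × (27.30 + 17.8) × √9.4 = 0.0023 × 13.24 × 45.10 × 3.0659 = 4.2107 mm/d
Over 31 days: 4.2107 × 31 = 130.532 mm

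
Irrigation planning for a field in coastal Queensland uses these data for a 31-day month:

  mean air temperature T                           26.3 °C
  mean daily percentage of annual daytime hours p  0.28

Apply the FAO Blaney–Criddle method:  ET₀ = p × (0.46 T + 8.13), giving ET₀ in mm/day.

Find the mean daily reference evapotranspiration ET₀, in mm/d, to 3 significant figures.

5.66 mm/d

ET₀ = 0.28 × (0.46 × 26.3 + 8.13) = 0.28 × 20.228 = 5.6638 mm/d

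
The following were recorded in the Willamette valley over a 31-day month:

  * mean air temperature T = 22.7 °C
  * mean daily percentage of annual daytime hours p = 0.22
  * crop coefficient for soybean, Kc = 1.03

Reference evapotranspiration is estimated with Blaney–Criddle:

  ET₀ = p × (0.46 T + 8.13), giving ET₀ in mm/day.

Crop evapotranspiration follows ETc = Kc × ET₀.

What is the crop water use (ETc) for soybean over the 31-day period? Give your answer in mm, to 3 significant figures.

ET₀ = 0.22 × (0.46 × 22.7 + 8.13) = 0.22 × 18.572 = 4.0858 mm/d
ETc = Kc × ET₀ = 1.03 × 4.0858 = 4.2084 mm/d
Over 31 days: 4.2084 × 31 = 130.460 mm

130 mm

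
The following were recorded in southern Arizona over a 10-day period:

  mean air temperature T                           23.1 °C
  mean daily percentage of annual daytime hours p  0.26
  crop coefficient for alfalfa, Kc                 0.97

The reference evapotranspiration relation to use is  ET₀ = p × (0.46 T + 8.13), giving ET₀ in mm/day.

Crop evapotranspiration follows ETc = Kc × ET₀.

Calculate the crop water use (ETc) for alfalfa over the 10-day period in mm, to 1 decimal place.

47.3 mm

ET₀ = 0.26 × (0.46 × 23.1 + 8.13) = 0.26 × 18.756 = 4.8766 mm/d
ETc = Kc × ET₀ = 0.97 × 4.8766 = 4.7303 mm/d
Over 10 days: 4.7303 × 10 = 47.303 mm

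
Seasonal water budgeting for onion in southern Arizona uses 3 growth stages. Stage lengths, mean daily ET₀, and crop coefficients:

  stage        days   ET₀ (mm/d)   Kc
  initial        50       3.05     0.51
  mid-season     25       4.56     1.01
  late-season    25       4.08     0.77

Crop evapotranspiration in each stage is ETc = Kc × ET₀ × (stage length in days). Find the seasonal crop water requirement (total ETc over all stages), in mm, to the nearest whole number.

271 mm

initial: 0.51 × 3.05 × 50 = 77.78 mm
mid-season: 1.01 × 4.56 × 25 = 115.14 mm
late-season: 0.77 × 4.08 × 25 = 78.54 mm
Seasonal total = 271.46 mm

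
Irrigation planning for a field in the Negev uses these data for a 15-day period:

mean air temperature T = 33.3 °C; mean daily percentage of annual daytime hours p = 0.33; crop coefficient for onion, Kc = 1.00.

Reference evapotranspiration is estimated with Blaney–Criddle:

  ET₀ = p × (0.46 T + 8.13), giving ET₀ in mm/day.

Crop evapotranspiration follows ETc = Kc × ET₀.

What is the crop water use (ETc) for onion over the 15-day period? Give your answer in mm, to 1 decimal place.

116.1 mm

ET₀ = 0.33 × (0.46 × 33.3 + 8.13) = 0.33 × 23.448 = 7.7378 mm/d
ETc = Kc × ET₀ = 1.00 × 7.7378 = 7.7378 mm/d
Over 15 days: 7.7378 × 15 = 116.067 mm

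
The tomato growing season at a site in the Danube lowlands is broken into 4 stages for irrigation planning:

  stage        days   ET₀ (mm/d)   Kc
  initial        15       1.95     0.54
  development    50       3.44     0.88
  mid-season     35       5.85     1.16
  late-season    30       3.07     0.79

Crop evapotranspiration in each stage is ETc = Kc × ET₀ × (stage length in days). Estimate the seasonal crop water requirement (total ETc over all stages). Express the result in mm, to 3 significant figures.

initial: 0.54 × 1.95 × 15 = 15.80 mm
development: 0.88 × 3.44 × 50 = 151.36 mm
mid-season: 1.16 × 5.85 × 35 = 237.51 mm
late-season: 0.79 × 3.07 × 30 = 72.76 mm
Seasonal total = 477.43 mm

477 mm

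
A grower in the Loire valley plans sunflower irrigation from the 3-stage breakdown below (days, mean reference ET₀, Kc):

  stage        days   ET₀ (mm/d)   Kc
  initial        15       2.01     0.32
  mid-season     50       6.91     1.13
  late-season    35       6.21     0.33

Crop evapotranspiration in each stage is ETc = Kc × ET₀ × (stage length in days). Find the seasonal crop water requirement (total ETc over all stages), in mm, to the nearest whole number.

initial: 0.32 × 2.01 × 15 = 9.65 mm
mid-season: 1.13 × 6.91 × 50 = 390.42 mm
late-season: 0.33 × 6.21 × 35 = 71.73 mm
Seasonal total = 471.80 mm

472 mm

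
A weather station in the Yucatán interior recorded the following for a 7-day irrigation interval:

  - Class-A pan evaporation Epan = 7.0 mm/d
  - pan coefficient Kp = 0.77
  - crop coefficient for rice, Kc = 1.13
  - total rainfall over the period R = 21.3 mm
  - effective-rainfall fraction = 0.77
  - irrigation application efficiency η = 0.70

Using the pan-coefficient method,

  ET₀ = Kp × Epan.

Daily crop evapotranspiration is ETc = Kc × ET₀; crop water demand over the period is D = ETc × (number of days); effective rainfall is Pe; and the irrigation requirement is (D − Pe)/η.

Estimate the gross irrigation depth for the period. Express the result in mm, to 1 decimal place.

ET₀ = 0.77 × 7.0 = 5.3900 mm/d
ETc = Kc × ET₀ = 1.13 × 5.3900 = 6.0907 mm/d
Crop demand D = ETc × 7 d = 6.0907 × 7 = 42.635 mm
Pe = 0.77 × 21.3 = 16.401 mm
D − Pe = 42.635 − 16.401 = 26.234 mm
Gross irrigation = 26.234 / 0.70 = 37.477 mm

37.5 mm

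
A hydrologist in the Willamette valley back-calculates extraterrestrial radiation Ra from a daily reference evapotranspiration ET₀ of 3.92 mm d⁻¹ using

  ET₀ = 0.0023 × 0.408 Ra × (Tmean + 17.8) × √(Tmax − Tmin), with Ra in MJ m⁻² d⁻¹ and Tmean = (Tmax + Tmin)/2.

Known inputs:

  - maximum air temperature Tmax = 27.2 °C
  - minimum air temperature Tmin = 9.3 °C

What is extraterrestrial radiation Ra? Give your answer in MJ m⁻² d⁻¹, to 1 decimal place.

27.4 MJ m⁻² d⁻¹

Tmean = (27.2+9.3)/2 = 18.25 °C; ΔT = 17.9
Ra = ET₀ / [0.0023 × 0.408 × (Tmean+17.8) × √ΔT]
   = 3.92 / (0.0023 × 0.408 × 36.05 × 4.2308) = 27.389 MJ m⁻² d⁻¹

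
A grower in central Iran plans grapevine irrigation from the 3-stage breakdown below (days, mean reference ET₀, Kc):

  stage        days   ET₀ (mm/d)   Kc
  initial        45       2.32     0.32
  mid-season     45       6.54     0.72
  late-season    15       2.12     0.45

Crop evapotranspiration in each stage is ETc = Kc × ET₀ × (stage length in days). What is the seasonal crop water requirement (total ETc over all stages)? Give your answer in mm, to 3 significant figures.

initial: 0.32 × 2.32 × 45 = 33.41 mm
mid-season: 0.72 × 6.54 × 45 = 211.90 mm
late-season: 0.45 × 2.12 × 15 = 14.31 mm
Seasonal total = 259.62 mm

260 mm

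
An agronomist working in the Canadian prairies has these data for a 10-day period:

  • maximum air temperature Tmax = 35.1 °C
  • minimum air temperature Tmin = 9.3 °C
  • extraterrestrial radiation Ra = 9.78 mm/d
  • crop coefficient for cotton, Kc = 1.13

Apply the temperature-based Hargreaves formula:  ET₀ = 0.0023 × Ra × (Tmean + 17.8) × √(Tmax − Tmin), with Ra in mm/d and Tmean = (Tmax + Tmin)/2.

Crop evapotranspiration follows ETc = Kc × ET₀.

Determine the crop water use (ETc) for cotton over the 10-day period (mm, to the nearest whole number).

52 mm

Tmean = (35.1 + 9.3)/2 = 22.20 °C
ET₀ = 0.0023 × 9.78 × (22.20 + 17.8) × √25.8 = 0.0023 × 9.78 × 40.00 × 5.0794 = 4.5702 mm/d
ETc = Kc × ET₀ = 1.13 × 4.5702 = 5.1643 mm/d
Over 10 days: 5.1643 × 10 = 51.643 mm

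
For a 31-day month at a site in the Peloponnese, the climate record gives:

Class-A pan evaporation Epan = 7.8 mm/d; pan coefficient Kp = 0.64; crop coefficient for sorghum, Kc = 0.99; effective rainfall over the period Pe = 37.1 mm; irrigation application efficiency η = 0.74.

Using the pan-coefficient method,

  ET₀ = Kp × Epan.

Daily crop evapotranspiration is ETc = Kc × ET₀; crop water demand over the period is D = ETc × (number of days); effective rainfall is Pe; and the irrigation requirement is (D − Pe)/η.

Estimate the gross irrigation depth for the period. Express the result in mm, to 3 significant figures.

157 mm

ET₀ = 0.64 × 7.8 = 4.9920 mm/d
ETc = Kc × ET₀ = 0.99 × 4.9920 = 4.9421 mm/d
Crop demand D = ETc × 31 d = 4.9421 × 31 = 153.205 mm
D − Pe = 153.205 − 37.1 = 116.105 mm
Gross irrigation = 116.105 / 0.74 = 156.899 mm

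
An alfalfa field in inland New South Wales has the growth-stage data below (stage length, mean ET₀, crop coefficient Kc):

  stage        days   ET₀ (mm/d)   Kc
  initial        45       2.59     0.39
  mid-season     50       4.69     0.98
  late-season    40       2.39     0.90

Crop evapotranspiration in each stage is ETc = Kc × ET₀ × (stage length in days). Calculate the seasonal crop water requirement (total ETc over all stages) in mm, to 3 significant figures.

initial: 0.39 × 2.59 × 45 = 45.45 mm
mid-season: 0.98 × 4.69 × 50 = 229.81 mm
late-season: 0.90 × 2.39 × 40 = 86.04 mm
Seasonal total = 361.30 mm

361 mm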